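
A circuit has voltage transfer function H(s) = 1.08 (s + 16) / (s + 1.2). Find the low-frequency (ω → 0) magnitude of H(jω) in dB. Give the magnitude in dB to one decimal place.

H(0) = 1.08 × 16 / 1.2 = 14.4
20 log₁₀(14.4) = 23.17 dB

23.2 dB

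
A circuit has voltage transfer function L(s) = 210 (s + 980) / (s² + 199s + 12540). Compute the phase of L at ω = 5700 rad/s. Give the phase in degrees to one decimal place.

∠(j5700 + 980) = arctan(5700/980) = 80.24°
∠[(j5700)² + 199(j5700) + 12540] = ∠[-3.2477e+07 + j1.1343e+06] = 178.00°
∠L(j5700) = 80.24° − 178.00° = -97.76°

-97.8 deg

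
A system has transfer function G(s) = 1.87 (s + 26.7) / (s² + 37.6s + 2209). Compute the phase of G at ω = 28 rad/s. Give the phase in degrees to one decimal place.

9.9 deg

∠(j28 + 26.7) = arctan(28/26.7) = 46.36°
∠[(j28)² + 37.6(j28) + 2209] = ∠[1425 + j1052.8] = 36.46°
∠G(j28) = 46.36° − 36.46° = 9.90°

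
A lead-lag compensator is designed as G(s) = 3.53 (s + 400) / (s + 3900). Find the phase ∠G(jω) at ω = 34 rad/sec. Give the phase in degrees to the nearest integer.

∠(j34 + 400) = arctan(34/400) = 4.86°
∠(j34 + 3900) = arctan(34/3900) = 0.50°
∠G(j34) = 4.86° − 0.50° = 4.36°

4°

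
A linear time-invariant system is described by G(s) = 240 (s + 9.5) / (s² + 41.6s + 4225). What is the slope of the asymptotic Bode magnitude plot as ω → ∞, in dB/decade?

-20 dB/decade

With 1 zero and 2 poles, the high-frequency asymptotic slope is 20 × (1 − 2) = -20 dB/decade.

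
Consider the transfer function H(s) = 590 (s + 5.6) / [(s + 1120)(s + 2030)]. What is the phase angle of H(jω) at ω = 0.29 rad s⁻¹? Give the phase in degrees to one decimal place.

2.9 deg

∠(j0.29 + 5.6) = arctan(0.29/5.6) = 2.96°
∠(j0.29 + 1120) = arctan(0.29/1120) = 0.01°
∠(j0.29 + 2030) = arctan(0.29/2030) = 0.01°
∠H(j0.29) = 2.96° − (0.01° + 0.01°) = 2.94°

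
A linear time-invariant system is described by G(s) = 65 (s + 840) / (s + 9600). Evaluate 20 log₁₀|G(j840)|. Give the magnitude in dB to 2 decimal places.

|j840 + 840| = √(840² + 840²) = 1188
|j840 + 9600| = √(840² + 9600²) = 9637
|G(j840)| = 65 × 1188 / 9637 = 8.0127
20 log₁₀(8.0127) = 18.076 dB

18.08 dB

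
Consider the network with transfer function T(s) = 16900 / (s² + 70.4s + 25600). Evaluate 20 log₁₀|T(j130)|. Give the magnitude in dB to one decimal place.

2.5 dB

|(j130)² + 70.4(j130) + 25600| = |8700 + j9152| = 1.263e+04
|T(j130)| = 16900 / 1.263e+04 = 1.3384
20 log₁₀(1.3384) = 2.53 dB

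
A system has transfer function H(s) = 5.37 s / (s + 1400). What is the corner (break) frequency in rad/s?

The single real pole at s = −1400 gives a corner at ω = 1400 rad/s.

1400 rad/s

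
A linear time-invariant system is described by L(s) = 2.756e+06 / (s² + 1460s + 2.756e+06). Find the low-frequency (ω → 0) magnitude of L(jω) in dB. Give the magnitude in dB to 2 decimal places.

L(0) = 2.756e+06 / 2.756e+06 = 1
20 log₁₀(1) = 0.000 dB

0.00 dB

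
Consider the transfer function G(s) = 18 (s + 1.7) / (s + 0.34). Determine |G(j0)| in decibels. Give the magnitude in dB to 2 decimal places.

39.08 dB

G(0) = 18 × 1.7 / 0.34 = 90
20 log₁₀(90) = 39.085 dB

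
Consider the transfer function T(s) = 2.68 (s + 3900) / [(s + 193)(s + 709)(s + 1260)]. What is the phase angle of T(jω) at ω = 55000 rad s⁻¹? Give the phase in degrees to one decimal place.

-181.8°

∠(j55000 + 3900) = arctan(55000/3900) = 85.94°
∠(j55000 + 193) = arctan(55000/193) = 89.80°
∠(j55000 + 709) = arctan(55000/709) = 89.26°
∠(j55000 + 1260) = arctan(55000/1260) = 88.69°
∠T(j55000) = 85.94° − (89.80° + 89.26° + 88.69°) = -181.80°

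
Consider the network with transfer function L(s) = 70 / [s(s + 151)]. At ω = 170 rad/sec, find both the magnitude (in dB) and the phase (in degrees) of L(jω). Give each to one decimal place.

|L| = -54.8 dB, ∠L = -138.4°

|j170 + 151| = √(170² + 151²) = 227.4
|j170| = 170
|L(j170)| = 70 / (227.4 × 170) = 0.0018109
20 log₁₀(0.0018109) = -54.84 dB
∠(j170 + 151) = arctan(170/151) = 48.39°
∠(j170) = 90.00°
∠L(j170) = − (48.39° + 90.00°) = -138.39°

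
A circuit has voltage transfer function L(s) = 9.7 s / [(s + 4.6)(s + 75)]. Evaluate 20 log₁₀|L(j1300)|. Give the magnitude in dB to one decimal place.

|j1300| = 1300
|j1300 + 4.6| = √(1300² + 4.6²) = 1300
|j1300 + 75| = √(1300² + 75²) = 1302
|L(j1300)| = 9.7 × 1300 / (1300 × 1302) = 0.0074491
20 log₁₀(0.0074491) = -42.56 dB

-42.6 dB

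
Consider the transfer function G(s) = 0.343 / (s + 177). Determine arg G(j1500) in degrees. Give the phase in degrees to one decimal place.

-83.3°

∠(j1500 + 177) = arctan(1500/177) = 83.27°
∠G(j1500) = −83.27° = -83.27°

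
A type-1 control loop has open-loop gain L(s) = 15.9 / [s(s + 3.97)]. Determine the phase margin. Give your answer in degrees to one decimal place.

Gain crossover: |L(jω)| = 1 at ω ≈ 3.14 rad/s.
∠L(j3.14) = −90° − arctan(3.14/3.97) ≈ -128.35°
PM = 180° + (-128.35°) = 51.65°

51.7 deg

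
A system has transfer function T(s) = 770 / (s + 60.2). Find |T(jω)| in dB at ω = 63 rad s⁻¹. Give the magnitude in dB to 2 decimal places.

|j63 + 60.2| = √(63² + 60.2²) = 87.14
|T(j63)| = 770 / 87.14 = 8.8366
20 log₁₀(8.8366) = 18.926 dB

18.93 dB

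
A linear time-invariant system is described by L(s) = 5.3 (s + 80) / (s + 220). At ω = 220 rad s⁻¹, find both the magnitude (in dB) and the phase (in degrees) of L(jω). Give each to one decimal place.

|j220 + 80| = √(220² + 80²) = 234.1
|j220 + 220| = √(220² + 220²) = 311.1
|L(j220)| = 5.3 × 234.1 / 311.1 = 3.9878
20 log₁₀(3.9878) = 12.01 dB
∠(j220 + 80) = arctan(220/80) = 70.02°
∠(j220 + 220) = arctan(220/220) = 45.00°
∠L(j220) = 70.02° − 45.00° = 25.02°

|L| = 12.0 dB, ∠L = 25.0°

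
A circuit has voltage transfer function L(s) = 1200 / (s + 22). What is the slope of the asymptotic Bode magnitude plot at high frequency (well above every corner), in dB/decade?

With 0 zeros and 1 pole, the high-frequency asymptotic slope is 20 × (0 − 1) = -20 dB/decade.

-20 dB/decade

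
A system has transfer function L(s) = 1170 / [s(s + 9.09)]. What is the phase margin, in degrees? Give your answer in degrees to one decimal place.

15.1 deg

Gain crossover: |L(jω)| = 1 at ω ≈ 33.6 rad/s.
∠L(j33.6) = −90° − arctan(33.6/9.09) ≈ -164.86°
PM = 180° + (-164.86°) = 15.14°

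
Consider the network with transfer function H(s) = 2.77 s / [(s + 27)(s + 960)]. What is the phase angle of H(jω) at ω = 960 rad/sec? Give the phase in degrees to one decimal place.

-43.4°

∠(j960) = 90.00°
∠(j960 + 27) = arctan(960/27) = 88.39°
∠(j960 + 960) = arctan(960/960) = 45.00°
∠H(j960) = 90.00° − (88.39° + 45.00°) = -43.39°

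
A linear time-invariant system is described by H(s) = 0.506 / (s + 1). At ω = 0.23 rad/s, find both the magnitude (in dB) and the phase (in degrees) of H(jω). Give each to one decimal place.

|j0.23 + 1| = √(0.23² + 1²) = 1.026
|H(j0.23)| = 0.506 / 1.026 = 0.49312
20 log₁₀(0.49312) = -6.14 dB
∠(j0.23 + 1) = arctan(0.23/1) = 12.95°
∠H(j0.23) = −12.95° = -12.95°

|H| = -6.1 dB, ∠H = -13.0 deg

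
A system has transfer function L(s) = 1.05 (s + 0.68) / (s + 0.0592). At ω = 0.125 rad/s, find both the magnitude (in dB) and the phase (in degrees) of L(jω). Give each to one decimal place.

|j0.125 + 0.68| = √(0.125² + 0.68²) = 0.6914
|j0.125 + 0.0592| = √(0.125² + 0.0592²) = 0.1383
|L(j0.125)| = 1.05 × 0.6914 / 0.1383 = 5.2488
20 log₁₀(5.2488) = 14.40 dB
∠(j0.125 + 0.68) = arctan(0.125/0.68) = 10.42°
∠(j0.125 + 0.0592) = arctan(0.125/0.0592) = 64.66°
∠L(j0.125) = 10.42° − 64.66° = -54.24°

|L| = 14.4 dB, ∠L = -54.2°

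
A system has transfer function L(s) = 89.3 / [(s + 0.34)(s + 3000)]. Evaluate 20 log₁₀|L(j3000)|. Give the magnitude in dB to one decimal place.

-103.1 dB

|j3000 + 0.34| = √(3000² + 0.34²) = 3000
|j3000 + 3000| = √(3000² + 3000²) = 4243
|L(j3000)| = 89.3 / (3000 × 4243) = 7.0161e-06
20 log₁₀(7.0161e-06) = -103.08 dB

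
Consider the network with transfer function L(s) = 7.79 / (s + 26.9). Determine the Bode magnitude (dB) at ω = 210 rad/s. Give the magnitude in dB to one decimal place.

-28.7 dB

|j210 + 26.9| = √(210² + 26.9²) = 211.7
|L(j210)| = 7.79 / 211.7 = 0.036795
20 log₁₀(0.036795) = -28.68 dB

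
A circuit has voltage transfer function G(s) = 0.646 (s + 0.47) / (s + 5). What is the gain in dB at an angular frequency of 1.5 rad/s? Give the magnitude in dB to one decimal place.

|j1.5 + 0.47| = √(1.5² + 0.47²) = 1.572
|j1.5 + 5| = √(1.5² + 5²) = 5.22
|G(j1.5)| = 0.646 × 1.572 / 5.22 = 0.19453
20 log₁₀(0.19453) = -14.22 dB

-14.2 dB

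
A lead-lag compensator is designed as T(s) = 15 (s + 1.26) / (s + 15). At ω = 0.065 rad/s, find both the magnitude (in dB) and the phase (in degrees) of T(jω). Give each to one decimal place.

|T| = 2.0 dB, ∠T = 2.7°

|j0.065 + 1.26| = √(0.065² + 1.26²) = 1.262
|j0.065 + 15| = √(0.065² + 15²) = 15
|T(j0.065)| = 15 × 1.262 / 15 = 1.2617
20 log₁₀(1.2617) = 2.02 dB
∠(j0.065 + 1.26) = arctan(0.065/1.26) = 2.95°
∠(j0.065 + 15) = arctan(0.065/15) = 0.25°
∠T(j0.065) = 2.95° − 0.25° = 2.70°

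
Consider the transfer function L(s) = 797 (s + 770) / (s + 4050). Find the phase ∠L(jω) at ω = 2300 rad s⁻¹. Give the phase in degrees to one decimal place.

∠(j2300 + 770) = arctan(2300/770) = 71.49°
∠(j2300 + 4050) = arctan(2300/4050) = 29.59°
∠L(j2300) = 71.49° − 29.59° = 41.90°

41.9°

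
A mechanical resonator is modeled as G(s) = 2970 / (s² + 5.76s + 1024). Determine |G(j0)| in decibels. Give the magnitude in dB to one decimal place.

9.2 dB

G(0) = 2970 / 1024 = 2.9004
20 log₁₀(2.9004) = 9.25 dB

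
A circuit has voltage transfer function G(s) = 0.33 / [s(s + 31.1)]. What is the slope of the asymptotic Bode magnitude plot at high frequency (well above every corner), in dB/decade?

With 0 zeros and 2 poles, the high-frequency asymptotic slope is 20 × (0 − 2) = -40 dB/decade.

-40 dB/decade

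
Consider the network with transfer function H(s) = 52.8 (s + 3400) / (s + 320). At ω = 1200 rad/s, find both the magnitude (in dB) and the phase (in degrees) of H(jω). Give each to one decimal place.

|H| = 43.7 dB, ∠H = -55.6°

|j1200 + 3400| = √(1200² + 3400²) = 3606
|j1200 + 320| = √(1200² + 320²) = 1242
|H(j1200)| = 52.8 × 3606 / 1242 = 153.29
20 log₁₀(153.29) = 43.71 dB
∠(j1200 + 3400) = arctan(1200/3400) = 19.44°
∠(j1200 + 320) = arctan(1200/320) = 75.07°
∠H(j1200) = 19.44° − 75.07° = -55.63°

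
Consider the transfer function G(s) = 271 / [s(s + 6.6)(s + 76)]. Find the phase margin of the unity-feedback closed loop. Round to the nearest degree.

85°

Gain crossover: |G(jω)| = 1 at ω ≈ 0.538 rad s⁻¹.
∠G(j0.538) = −90° − arctan(0.538/6.6) − arctan(0.538/76) ≈ -95.07°
PM = 180° + (-95.07°) = 84.93°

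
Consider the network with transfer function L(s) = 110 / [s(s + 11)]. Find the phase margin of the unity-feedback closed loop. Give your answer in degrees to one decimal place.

53.8°

Gain crossover: |L(jω)| = 1 at ω ≈ 8.06 rad/s.
∠L(j8.06) = −90° − arctan(8.06/11) ≈ -126.25°
PM = 180° + (-126.25°) = 53.75°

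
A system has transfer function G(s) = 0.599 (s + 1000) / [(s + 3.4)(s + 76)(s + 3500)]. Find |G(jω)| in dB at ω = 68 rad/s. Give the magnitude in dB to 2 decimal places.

|j68 + 1000| = √(68² + 1000²) = 1002
|j68 + 3.4| = √(68² + 3.4²) = 68.08
|j68 + 76| = √(68² + 76²) = 102
|j68 + 3500| = √(68² + 3500²) = 3501
|G(j68)| = 0.599 × 1002 / (68.08 × 102 × 3501) = 2.4701e-05
20 log₁₀(2.4701e-05) = -92.146 dB

-92.15 dB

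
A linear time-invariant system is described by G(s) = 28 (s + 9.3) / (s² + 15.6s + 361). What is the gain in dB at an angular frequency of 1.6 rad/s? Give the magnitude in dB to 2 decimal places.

|j1.6 + 9.3| = √(1.6² + 9.3²) = 9.437
|(j1.6)² + 15.6(j1.6) + 361| = |358.44 + j24.96| = 359.3
|G(j1.6)| = 28 × 9.437 / 359.3 = 0.73537
20 log₁₀(0.73537) = -2.670 dB

-2.67 dB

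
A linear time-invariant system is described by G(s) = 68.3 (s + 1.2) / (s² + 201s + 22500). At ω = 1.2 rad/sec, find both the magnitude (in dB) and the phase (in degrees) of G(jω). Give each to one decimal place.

|j1.2 + 1.2| = √(1.2² + 1.2²) = 1.697
|(j1.2)² + 201(j1.2) + 22500| = |22499 + j241.2| = 2.25e+04
|G(j1.2)| = 68.3 × 1.697 / 2.25e+04 = 0.0051515
20 log₁₀(0.0051515) = -45.76 dB
∠(j1.2 + 1.2) = arctan(1.2/1.2) = 45.00°
∠[(j1.2)² + 201(j1.2) + 22500] = ∠[22499 + j241.2] = 0.61°
∠G(j1.2) = 45.00° − 0.61° = 44.39°

|G| = -45.8 dB, ∠G = 44.4°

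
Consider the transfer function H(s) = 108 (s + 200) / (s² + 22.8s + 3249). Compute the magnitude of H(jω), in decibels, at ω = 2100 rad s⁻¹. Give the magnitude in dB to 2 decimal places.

-25.73 dB

|j2100 + 200| = √(2100² + 200²) = 2110
|(j2100)² + 22.8(j2100) + 3249| = |-4.4068e+06 + j47880| = 4.407e+06
|H(j2100)| = 108 × 2110 / 4.407e+06 = 0.051696
20 log₁₀(0.051696) = -25.731 dB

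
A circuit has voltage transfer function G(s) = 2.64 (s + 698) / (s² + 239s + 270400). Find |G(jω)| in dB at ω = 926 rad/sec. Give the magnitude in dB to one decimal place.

-46.2 dB

|j926 + 698| = √(926² + 698²) = 1160
|(j926)² + 239(j926) + 270400| = |-5.8708e+05 + j2.2131e+05| = 6.274e+05
|G(j926)| = 2.64 × 1160 / 6.274e+05 = 0.0048794
20 log₁₀(0.0048794) = -46.23 dB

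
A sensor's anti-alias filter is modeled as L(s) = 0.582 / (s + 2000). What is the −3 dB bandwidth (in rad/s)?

For a single-pole low-pass, the −3 dB point is at the pole: ω = 2000 rad/s.

2000 rad/s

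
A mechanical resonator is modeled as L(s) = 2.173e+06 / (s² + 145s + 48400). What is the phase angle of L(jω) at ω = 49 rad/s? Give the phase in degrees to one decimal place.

-8.8°

∠[(j49)² + 145(j49) + 48400] = ∠[45999 + j7105] = 8.78°
∠L(j49) = −8.78° = -8.78°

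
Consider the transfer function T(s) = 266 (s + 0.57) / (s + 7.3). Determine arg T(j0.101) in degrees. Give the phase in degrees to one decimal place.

∠(j0.101 + 0.57) = arctan(0.101/0.57) = 10.05°
∠(j0.101 + 7.3) = arctan(0.101/7.3) = 0.79°
∠T(j0.101) = 10.05° − 0.79° = 9.26°

9.3°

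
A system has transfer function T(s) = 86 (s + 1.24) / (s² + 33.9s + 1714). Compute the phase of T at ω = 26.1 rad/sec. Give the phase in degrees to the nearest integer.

47°

∠(j26.1 + 1.24) = arctan(26.1/1.24) = 87.28°
∠[(j26.1)² + 33.9(j26.1) + 1714] = ∠[1032.8 + j884.79] = 40.59°
∠T(j26.1) = 87.28° − 40.59° = 46.69°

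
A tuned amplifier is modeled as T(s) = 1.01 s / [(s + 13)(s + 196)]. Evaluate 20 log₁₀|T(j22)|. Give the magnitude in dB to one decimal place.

-47.1 dB

|j22| = 22
|j22 + 13| = √(22² + 13²) = 25.55
|j22 + 196| = √(22² + 196²) = 197.2
|T(j22)| = 1.01 × 22 / (25.55 × 197.2) = 0.0044087
20 log₁₀(0.0044087) = -47.11 dB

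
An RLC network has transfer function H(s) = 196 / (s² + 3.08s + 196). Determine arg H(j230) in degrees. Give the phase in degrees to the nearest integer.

∠[(j230)² + 3.08(j230) + 196] = ∠[-52704 + j708.4] = 179.23°
∠H(j230) = −179.23° = -179.23°

-179°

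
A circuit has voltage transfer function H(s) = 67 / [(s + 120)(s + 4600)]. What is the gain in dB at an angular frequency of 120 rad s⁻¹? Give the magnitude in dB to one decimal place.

-81.3 dB

|j120 + 120| = √(120² + 120²) = 169.7
|j120 + 4600| = √(120² + 4600²) = 4602
|H(j120)| = 67 / (169.7 × 4602) = 8.5797e-05
20 log₁₀(8.5797e-05) = -81.33 dB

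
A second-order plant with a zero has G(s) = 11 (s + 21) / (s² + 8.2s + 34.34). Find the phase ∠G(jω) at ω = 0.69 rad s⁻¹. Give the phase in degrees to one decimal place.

-7.6°

∠(j0.69 + 21) = arctan(0.69/21) = 1.88°
∠[(j0.69)² + 8.2(j0.69) + 34.34] = ∠[33.864 + j5.658] = 9.49°
∠G(j0.69) = 1.88° − 9.49° = -7.60°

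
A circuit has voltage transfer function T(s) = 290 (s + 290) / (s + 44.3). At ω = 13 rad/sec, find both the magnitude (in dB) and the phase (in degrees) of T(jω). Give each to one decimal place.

|j13 + 290| = √(13² + 290²) = 290.3
|j13 + 44.3| = √(13² + 44.3²) = 46.17
|T(j13)| = 290 × 290.3 / 46.17 = 1823.4
20 log₁₀(1823.4) = 65.22 dB
∠(j13 + 290) = arctan(13/290) = 2.57°
∠(j13 + 44.3) = arctan(13/44.3) = 16.35°
∠T(j13) = 2.57° − 16.35° = -13.79°

|T| = 65.2 dB, ∠T = -13.8 deg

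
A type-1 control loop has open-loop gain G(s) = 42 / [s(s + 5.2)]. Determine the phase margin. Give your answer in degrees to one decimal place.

43.2°

Gain crossover: |G(jω)| = 1 at ω ≈ 5.53 rad s⁻¹.
∠G(j5.53) = −90° − arctan(5.53/5.2) ≈ -136.77°
PM = 180° + (-136.77°) = 43.23°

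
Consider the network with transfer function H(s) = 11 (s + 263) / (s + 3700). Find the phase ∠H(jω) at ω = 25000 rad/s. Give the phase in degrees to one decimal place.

∠(j25000 + 263) = arctan(25000/263) = 89.40°
∠(j25000 + 3700) = arctan(25000/3700) = 81.58°
∠H(j25000) = 89.40° − 81.58° = 7.82°

7.8 deg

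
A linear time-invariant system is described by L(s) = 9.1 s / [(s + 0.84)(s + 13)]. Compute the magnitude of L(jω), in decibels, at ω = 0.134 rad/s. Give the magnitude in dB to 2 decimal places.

-19.15 dB

|j0.134| = 0.134
|j0.134 + 0.84| = √(0.134² + 0.84²) = 0.8506
|j0.134 + 13| = √(0.134² + 13²) = 13
|L(j0.134)| = 9.1 × 0.134 / (0.8506 × 13) = 0.11027
20 log₁₀(0.11027) = -19.151 dB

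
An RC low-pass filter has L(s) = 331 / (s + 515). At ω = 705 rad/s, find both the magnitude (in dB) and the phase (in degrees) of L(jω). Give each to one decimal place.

|L| = -8.4 dB, ∠L = -53.9°

|j705 + 515| = √(705² + 515²) = 873.1
|L(j705)| = 331 / 873.1 = 0.37912
20 log₁₀(0.37912) = -8.42 dB
∠(j705 + 515) = arctan(705/515) = 53.85°
∠L(j705) = −53.85° = -53.85°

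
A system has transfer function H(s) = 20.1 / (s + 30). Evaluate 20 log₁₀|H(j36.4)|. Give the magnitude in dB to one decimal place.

-7.4 dB

|j36.4 + 30| = √(36.4² + 30²) = 47.17
|H(j36.4)| = 20.1 / 47.17 = 0.42612
20 log₁₀(0.42612) = -7.41 dB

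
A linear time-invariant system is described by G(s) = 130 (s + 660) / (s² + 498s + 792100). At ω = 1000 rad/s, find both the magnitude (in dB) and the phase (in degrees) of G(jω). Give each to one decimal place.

|j1000 + 660| = √(1000² + 660²) = 1198
|(j1000)² + 498(j1000) + 792100| = |-2.079e+05 + j4.98e+05| = 5.397e+05
|G(j1000)| = 130 × 1198 / 5.397e+05 = 0.28863
20 log₁₀(0.28863) = -10.79 dB
∠(j1000 + 660) = arctan(1000/660) = 56.58°
∠[(j1000)² + 498(j1000) + 792100] = ∠[-2.079e+05 + j4.98e+05] = 112.66°
∠G(j1000) = 56.58° − 112.66° = -56.08°

|G| = -10.8 dB, ∠G = -56.1°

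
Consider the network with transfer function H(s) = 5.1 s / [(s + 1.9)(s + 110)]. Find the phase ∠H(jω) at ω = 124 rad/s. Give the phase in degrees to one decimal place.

-47.5 deg

∠(j124) = 90.00°
∠(j124 + 1.9) = arctan(124/1.9) = 89.12°
∠(j124 + 110) = arctan(124/110) = 48.42°
∠H(j124) = 90.00° − (89.12° + 48.42°) = -47.55°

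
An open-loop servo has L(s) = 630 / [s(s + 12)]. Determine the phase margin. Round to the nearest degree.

27 deg

Gain crossover: |L(jω)| = 1 at ω ≈ 23.7 rad/sec.
∠L(j23.7) = −90° − arctan(23.7/12) ≈ -153.15°
PM = 180° + (-153.15°) = 26.85°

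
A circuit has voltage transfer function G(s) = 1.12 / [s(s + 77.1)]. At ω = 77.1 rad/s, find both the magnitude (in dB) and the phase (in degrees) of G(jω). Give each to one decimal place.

|j77.1 + 77.1| = √(77.1² + 77.1²) = 109
|j77.1| = 77.1
|G(j77.1)| = 1.12 / (109 × 77.1) = 0.00013323
20 log₁₀(0.00013323) = -77.51 dB
∠(j77.1 + 77.1) = arctan(77.1/77.1) = 45.00°
∠(j77.1) = 90.00°
∠G(j77.1) = − (45.00° + 90.00°) = -135.00°

|G| = -77.5 dB, ∠G = -135.0°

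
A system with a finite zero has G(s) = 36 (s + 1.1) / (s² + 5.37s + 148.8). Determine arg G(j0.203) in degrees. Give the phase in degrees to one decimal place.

∠(j0.203 + 1.1) = arctan(0.203/1.1) = 10.46°
∠[(j0.203)² + 5.37(j0.203) + 148.8] = ∠[148.76 + j1.0901] = 0.42°
∠G(j0.203) = 10.46° − 0.42° = 10.04°

10.0°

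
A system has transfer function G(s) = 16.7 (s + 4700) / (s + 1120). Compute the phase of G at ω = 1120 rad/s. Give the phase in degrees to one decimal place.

∠(j1120 + 4700) = arctan(1120/4700) = 13.40°
∠(j1120 + 1120) = arctan(1120/1120) = 45.00°
∠G(j1120) = 13.40° − 45.00° = -31.60°

-31.6°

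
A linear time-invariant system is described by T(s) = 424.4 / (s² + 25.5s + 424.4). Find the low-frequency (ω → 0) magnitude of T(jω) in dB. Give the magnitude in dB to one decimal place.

T(0) = 424.4 / 424.4 = 1
20 log₁₀(1) = 0.00 dB

0.0 dB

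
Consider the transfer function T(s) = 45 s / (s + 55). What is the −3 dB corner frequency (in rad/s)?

For a single-pole high-pass, the −3 dB point is at the pole: ω = 55 rad/s.

55 rad/s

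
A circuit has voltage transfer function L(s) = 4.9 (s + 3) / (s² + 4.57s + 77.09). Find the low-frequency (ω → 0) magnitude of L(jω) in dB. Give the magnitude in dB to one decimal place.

L(0) = 4.9 × 3 / 77.09 = 0.19069
20 log₁₀(0.19069) = -14.39 dB

-14.4 dB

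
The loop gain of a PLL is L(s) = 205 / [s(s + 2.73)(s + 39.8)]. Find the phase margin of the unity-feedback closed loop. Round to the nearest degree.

Gain crossover: |L(jω)| = 1 at ω ≈ 1.62 rad/s.
∠L(j1.62) = −90° − arctan(1.62/2.73) − arctan(1.62/39.8) ≈ -123.03°
PM = 180° + (-123.03°) = 56.97°

57 deg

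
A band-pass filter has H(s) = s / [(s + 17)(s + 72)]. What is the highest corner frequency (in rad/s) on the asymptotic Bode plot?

72 rad/s

Break frequencies occur at each pole and zero magnitude: 17 rad/s, 72 rad/s.
The highest is 72 rad/s.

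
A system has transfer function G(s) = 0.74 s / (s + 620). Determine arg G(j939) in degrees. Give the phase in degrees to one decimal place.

∠(j939) = 90.00°
∠(j939 + 620) = arctan(939/620) = 56.56°
∠G(j939) = 90.00° − 56.56° = 33.44°

33.4 deg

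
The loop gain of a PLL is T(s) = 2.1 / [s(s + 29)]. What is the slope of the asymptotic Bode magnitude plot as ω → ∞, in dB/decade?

-40 dB/decade

With 0 zeros and 2 poles, the high-frequency asymptotic slope is 20 × (0 − 2) = -40 dB/decade.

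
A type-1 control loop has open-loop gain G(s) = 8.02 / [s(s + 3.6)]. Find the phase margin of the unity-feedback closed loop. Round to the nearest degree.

61°

Gain crossover: |G(jω)| = 1 at ω ≈ 1.96 rad/s.
∠G(j1.96) = −90° − arctan(1.96/3.6) ≈ -118.53°
PM = 180° + (-118.53°) = 61.47°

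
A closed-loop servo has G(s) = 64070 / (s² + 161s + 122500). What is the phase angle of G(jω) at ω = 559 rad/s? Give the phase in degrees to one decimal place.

∠[(j559)² + 161(j559) + 122500] = ∠[-1.8998e+05 + j89999] = 154.65°
∠G(j559) = −154.65° = -154.65°

-154.7 deg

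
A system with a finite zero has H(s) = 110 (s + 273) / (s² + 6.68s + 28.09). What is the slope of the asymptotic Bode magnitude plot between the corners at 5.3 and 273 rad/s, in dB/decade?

-40 dB/decade

In this band the factors already past their corner are: complex pole pair at ωₙ ≈ 5.3; net slope = -40 dB/decade.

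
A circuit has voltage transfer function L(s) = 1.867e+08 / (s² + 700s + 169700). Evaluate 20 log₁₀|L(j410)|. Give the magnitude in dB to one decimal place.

56.3 dB

|(j410)² + 700(j410) + 169700| = |1600 + j2.87e+05| = 2.87e+05
|L(j410)| = 1.867e+08 / 2.87e+05 = 650.51
20 log₁₀(650.51) = 56.27 dB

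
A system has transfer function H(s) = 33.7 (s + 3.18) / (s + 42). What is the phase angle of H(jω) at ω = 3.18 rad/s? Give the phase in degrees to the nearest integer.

41°

∠(j3.18 + 3.18) = arctan(3.18/3.18) = 45.00°
∠(j3.18 + 42) = arctan(3.18/42) = 4.33°
∠H(j3.18) = 45.00° − 4.33° = 40.67°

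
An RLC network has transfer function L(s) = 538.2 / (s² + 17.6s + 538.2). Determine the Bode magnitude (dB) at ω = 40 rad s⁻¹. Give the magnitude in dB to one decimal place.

|(j40)² + 17.6(j40) + 538.2| = |-1061.8 + j704| = 1274
|L(j40)| = 538.2 / 1274 = 0.42245
20 log₁₀(0.42245) = -7.48 dB

-7.5 dB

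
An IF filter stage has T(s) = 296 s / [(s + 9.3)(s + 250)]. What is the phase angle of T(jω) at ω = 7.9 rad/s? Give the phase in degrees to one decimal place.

47.8°

∠(j7.9) = 90.00°
∠(j7.9 + 9.3) = arctan(7.9/9.3) = 40.35°
∠(j7.9 + 250) = arctan(7.9/250) = 1.81°
∠T(j7.9) = 90.00° − (40.35° + 1.81°) = 47.84°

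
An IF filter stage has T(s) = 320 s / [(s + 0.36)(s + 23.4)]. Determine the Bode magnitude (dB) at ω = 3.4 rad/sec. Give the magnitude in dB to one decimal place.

22.6 dB

|j3.4| = 3.4
|j3.4 + 0.36| = √(3.4² + 0.36²) = 3.419
|j3.4 + 23.4| = √(3.4² + 23.4²) = 23.65
|T(j3.4)| = 320 × 3.4 / (3.419 × 23.65) = 13.458
20 log₁₀(13.458) = 22.58 dB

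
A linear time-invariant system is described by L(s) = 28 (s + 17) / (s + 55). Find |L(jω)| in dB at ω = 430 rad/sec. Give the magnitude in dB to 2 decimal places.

28.88 dB

|j430 + 17| = √(430² + 17²) = 430.3
|j430 + 55| = √(430² + 55²) = 433.5
|L(j430)| = 28 × 430.3 / 433.5 = 27.795
20 log₁₀(27.795) = 28.879 dB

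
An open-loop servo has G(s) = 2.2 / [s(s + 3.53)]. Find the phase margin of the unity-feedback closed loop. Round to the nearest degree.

80°

Gain crossover: |G(jω)| = 1 at ω ≈ 0.614 rad/s.
∠G(j0.614) = −90° − arctan(0.614/3.53) ≈ -99.87°
PM = 180° + (-99.87°) = 80.13°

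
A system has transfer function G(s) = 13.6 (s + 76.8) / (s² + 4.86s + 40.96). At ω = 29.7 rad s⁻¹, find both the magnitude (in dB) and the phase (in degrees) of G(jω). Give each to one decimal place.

|G| = 2.4 dB, ∠G = -149.1°

|j29.7 + 76.8| = √(29.7² + 76.8²) = 82.34
|(j29.7)² + 4.86(j29.7) + 40.96| = |-841.13 + j144.34| = 853.4
|G(j29.7)| = 13.6 × 82.34 / 853.4 = 1.3122
20 log₁₀(1.3122) = 2.36 dB
∠(j29.7 + 76.8) = arctan(29.7/76.8) = 21.14°
∠[(j29.7)² + 4.86(j29.7) + 40.96] = ∠[-841.13 + j144.34] = 170.26°
∠G(j29.7) = 21.14° − 170.26° = -149.12°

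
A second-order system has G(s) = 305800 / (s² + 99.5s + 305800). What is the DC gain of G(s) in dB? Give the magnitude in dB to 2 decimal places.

0.00 dB

G(0) = 305800 / 305800 = 1
20 log₁₀(1) = 0.000 dB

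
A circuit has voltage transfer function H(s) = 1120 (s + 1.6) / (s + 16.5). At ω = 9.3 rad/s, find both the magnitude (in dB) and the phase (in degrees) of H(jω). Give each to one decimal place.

|j9.3 + 1.6| = √(9.3² + 1.6²) = 9.437
|j9.3 + 16.5| = √(9.3² + 16.5²) = 18.94
|H(j9.3)| = 1120 × 9.437 / 18.94 = 558.01
20 log₁₀(558.01) = 54.93 dB
∠(j9.3 + 1.6) = arctan(9.3/1.6) = 80.24°
∠(j9.3 + 16.5) = arctan(9.3/16.5) = 29.41°
∠H(j9.3) = 80.24° − 29.41° = 50.83°

|H| = 54.9 dB, ∠H = 50.8°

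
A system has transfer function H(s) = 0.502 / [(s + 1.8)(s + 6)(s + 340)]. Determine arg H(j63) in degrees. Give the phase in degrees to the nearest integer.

∠(j63 + 1.8) = arctan(63/1.8) = 88.36°
∠(j63 + 6) = arctan(63/6) = 84.56°
∠(j63 + 340) = arctan(63/340) = 10.50°
∠H(j63) = − (88.36° + 84.56° + 10.50°) = -183.42°

-183°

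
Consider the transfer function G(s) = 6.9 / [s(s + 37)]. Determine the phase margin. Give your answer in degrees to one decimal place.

Gain crossover: |G(jω)| = 1 at ω ≈ 0.186 rad/sec.
∠G(j0.186) = −90° − arctan(0.186/37) ≈ -90.29°
PM = 180° + (-90.29°) = 89.71°

89.7 deg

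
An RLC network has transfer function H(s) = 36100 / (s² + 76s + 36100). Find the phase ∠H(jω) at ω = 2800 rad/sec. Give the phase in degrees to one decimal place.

-178.4°

∠[(j2800)² + 76(j2800) + 36100] = ∠[-7.8039e+06 + j2.128e+05] = 178.44°
∠H(j2800) = −178.44° = -178.44°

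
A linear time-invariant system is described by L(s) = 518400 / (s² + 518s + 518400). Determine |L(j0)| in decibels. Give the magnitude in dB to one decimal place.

0.0 dB

L(0) = 518400 / 518400 = 1
20 log₁₀(1) = 0.00 dB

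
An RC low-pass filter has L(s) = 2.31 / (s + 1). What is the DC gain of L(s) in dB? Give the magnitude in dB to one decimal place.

7.3 dB

L(0) = 2.31 / 1 = 2.31
20 log₁₀(2.31) = 7.27 dB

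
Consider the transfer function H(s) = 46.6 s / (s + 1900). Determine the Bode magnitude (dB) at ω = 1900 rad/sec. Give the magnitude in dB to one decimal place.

|j1900| = 1900
|j1900 + 1900| = √(1900² + 1900²) = 2687
|H(j1900)| = 46.6 × 1900 / 2687 = 32.951
20 log₁₀(32.951) = 30.36 dB

30.4 dB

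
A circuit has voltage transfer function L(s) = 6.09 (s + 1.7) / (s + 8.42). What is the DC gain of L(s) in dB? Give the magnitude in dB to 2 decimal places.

1.80 dB

L(0) = 6.09 × 1.7 / 8.42 = 1.2296
20 log₁₀(1.2296) = 1.795 dB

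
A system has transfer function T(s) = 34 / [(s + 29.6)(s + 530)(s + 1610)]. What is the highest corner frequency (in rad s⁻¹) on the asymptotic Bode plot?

1610 rad s⁻¹

Break frequencies occur at each pole and zero magnitude: 29.6 rad s⁻¹, 530 rad s⁻¹, 1610 rad s⁻¹.
The highest is 1610 rad s⁻¹.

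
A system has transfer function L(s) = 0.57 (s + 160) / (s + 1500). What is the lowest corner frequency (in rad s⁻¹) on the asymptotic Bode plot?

Break frequencies occur at each pole and zero magnitude: 160 rad s⁻¹, 1500 rad s⁻¹.
The lowest is 160 rad s⁻¹.

160 rad s⁻¹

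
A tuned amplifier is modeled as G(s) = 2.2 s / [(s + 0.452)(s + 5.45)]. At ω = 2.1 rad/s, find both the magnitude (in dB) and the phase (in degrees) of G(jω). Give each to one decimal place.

|j2.1| = 2.1
|j2.1 + 0.452| = √(2.1² + 0.452²) = 2.148
|j2.1 + 5.45| = √(2.1² + 5.45²) = 5.841
|G(j2.1)| = 2.2 × 2.1 / (2.148 × 5.841) = 0.36824
20 log₁₀(0.36824) = -8.68 dB
∠(j2.1) = 90.00°
∠(j2.1 + 0.452) = arctan(2.1/0.452) = 77.85°
∠(j2.1 + 5.45) = arctan(2.1/5.45) = 21.07°
∠G(j2.1) = 90.00° − (77.85° + 21.07°) = -8.93°

|G| = -8.7 dB, ∠G = -8.9°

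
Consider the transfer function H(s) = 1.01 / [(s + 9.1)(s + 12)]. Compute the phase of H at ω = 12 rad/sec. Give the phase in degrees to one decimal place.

-97.8°

∠(j12 + 9.1) = arctan(12/9.1) = 52.83°
∠(j12 + 12) = arctan(12/12) = 45.00°
∠H(j12) = − (52.83° + 45.00°) = -97.83°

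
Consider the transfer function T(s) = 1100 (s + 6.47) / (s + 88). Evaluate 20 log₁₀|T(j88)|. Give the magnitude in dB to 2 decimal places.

57.84 dB

|j88 + 6.47| = √(88² + 6.47²) = 88.24
|j88 + 88| = √(88² + 88²) = 124.5
|T(j88)| = 1100 × 88.24 / 124.5 = 779.92
20 log₁₀(779.92) = 57.841 dB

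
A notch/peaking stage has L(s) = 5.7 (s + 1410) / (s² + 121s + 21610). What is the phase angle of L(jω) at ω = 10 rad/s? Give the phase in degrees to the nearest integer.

-3°

∠(j10 + 1410) = arctan(10/1410) = 0.41°
∠[(j10)² + 121(j10) + 21610] = ∠[21510 + j1210] = 3.22°
∠L(j10) = 0.41° − 3.22° = -2.81°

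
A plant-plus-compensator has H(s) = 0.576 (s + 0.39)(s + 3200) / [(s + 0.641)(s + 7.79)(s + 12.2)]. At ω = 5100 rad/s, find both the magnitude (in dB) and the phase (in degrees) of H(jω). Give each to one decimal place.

|j5100 + 0.39| = √(5100² + 0.39²) = 5100
|j5100 + 3200| = √(5100² + 3200²) = 6021
|j5100 + 0.641| = √(5100² + 0.641²) = 5100
|j5100 + 7.79| = √(5100² + 7.79²) = 5100
|j5100 + 12.2| = √(5100² + 12.2²) = 5100
|H(j5100)| = 0.576 × 5100 × 6021 / (5100 × 5100 × 5100) = 0.00013333
20 log₁₀(0.00013333) = -77.50 dB
∠(j5100 + 0.39) = arctan(5100/0.39) = 90.00°
∠(j5100 + 3200) = arctan(5100/3200) = 57.89°
∠(j5100 + 0.641) = arctan(5100/0.641) = 89.99°
∠(j5100 + 7.79) = arctan(5100/7.79) = 89.91°
∠(j5100 + 12.2) = arctan(5100/12.2) = 89.86°
∠H(j5100) = 90.00° + 57.89° − (89.99° + 89.91° + 89.86°) = -121.88°

|H| = -77.5 dB, ∠H = -121.9°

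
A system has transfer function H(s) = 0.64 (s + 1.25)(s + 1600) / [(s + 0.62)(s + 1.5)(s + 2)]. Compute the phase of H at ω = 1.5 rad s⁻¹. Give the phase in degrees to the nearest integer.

-99°

∠(j1.5 + 1.25) = arctan(1.5/1.25) = 50.19°
∠(j1.5 + 1600) = arctan(1.5/1600) = 0.05°
∠(j1.5 + 0.62) = arctan(1.5/0.62) = 67.54°
∠(j1.5 + 1.5) = arctan(1.5/1.5) = 45.00°
∠(j1.5 + 2) = arctan(1.5/2) = 36.87°
∠H(j1.5) = 50.19° + 0.05° − (67.54° + 45.00° + 36.87°) = -99.16°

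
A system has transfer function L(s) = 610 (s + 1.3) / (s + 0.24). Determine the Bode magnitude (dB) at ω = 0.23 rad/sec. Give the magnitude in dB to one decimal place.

67.7 dB

|j0.23 + 1.3| = √(0.23² + 1.3²) = 1.32
|j0.23 + 0.24| = √(0.23² + 0.24²) = 0.3324
|L(j0.23)| = 610 × 1.32 / 0.3324 = 2422.6
20 log₁₀(2422.6) = 67.69 dB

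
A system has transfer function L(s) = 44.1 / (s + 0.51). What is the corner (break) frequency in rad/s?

0.51 rad/s

The single real pole at s = −0.51 gives a corner at ω = 0.51 rad/s.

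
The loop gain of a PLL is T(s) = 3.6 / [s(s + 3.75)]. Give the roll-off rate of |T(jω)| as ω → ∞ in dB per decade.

-40 dB/decade

With 0 zeros and 2 poles, the high-frequency asymptotic slope is 20 × (0 − 2) = -40 dB/decade.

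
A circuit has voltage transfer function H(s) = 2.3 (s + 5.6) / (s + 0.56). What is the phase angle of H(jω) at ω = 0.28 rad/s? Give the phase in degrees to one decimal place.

∠(j0.28 + 5.6) = arctan(0.28/5.6) = 2.86°
∠(j0.28 + 0.56) = arctan(0.28/0.56) = 26.57°
∠H(j0.28) = 2.86° − 26.57° = -23.70°

-23.7°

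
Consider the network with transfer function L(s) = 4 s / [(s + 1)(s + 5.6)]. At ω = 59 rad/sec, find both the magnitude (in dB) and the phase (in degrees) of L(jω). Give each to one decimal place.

|j59| = 59
|j59 + 1| = √(59² + 1²) = 59.01
|j59 + 5.6| = √(59² + 5.6²) = 59.27
|L(j59)| = 4 × 59 / (59.01 × 59.27) = 0.067484
20 log₁₀(0.067484) = -23.42 dB
∠(j59) = 90.00°
∠(j59 + 1) = arctan(59/1) = 89.03°
∠(j59 + 5.6) = arctan(59/5.6) = 84.58°
∠L(j59) = 90.00° − (89.03° + 84.58°) = -83.61°

|L| = -23.4 dB, ∠L = -83.6°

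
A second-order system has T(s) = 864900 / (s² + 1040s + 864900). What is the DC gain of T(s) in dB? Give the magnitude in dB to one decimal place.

0.0 dB

T(0) = 864900 / 864900 = 1
20 log₁₀(1) = 0.00 dB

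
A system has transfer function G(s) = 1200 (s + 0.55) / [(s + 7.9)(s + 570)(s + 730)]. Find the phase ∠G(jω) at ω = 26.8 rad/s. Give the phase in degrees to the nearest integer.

∠(j26.8 + 0.55) = arctan(26.8/0.55) = 88.82°
∠(j26.8 + 7.9) = arctan(26.8/7.9) = 73.58°
∠(j26.8 + 570) = arctan(26.8/570) = 2.69°
∠(j26.8 + 730) = arctan(26.8/730) = 2.10°
∠G(j26.8) = 88.82° − (73.58° + 2.69° + 2.10°) = 10.45°

10°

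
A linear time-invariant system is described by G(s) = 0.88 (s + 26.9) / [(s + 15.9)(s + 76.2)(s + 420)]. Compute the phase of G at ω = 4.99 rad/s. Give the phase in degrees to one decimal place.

∠(j4.99 + 26.9) = arctan(4.99/26.9) = 10.51°
∠(j4.99 + 15.9) = arctan(4.99/15.9) = 17.42°
∠(j4.99 + 76.2) = arctan(4.99/76.2) = 3.75°
∠(j4.99 + 420) = arctan(4.99/420) = 0.68°
∠G(j4.99) = 10.51° − (17.42° + 3.75° + 0.68°) = -11.34°

-11.3°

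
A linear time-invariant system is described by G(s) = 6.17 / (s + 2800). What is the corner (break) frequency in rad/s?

2800 rad/s

The single real pole at s = −2800 gives a corner at ω = 2800 rad/s.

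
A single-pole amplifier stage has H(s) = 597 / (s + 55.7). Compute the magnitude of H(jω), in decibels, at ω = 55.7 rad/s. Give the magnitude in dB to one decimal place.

17.6 dB

|j55.7 + 55.7| = √(55.7² + 55.7²) = 78.77
|H(j55.7)| = 597 / 78.77 = 7.5789
20 log₁₀(7.5789) = 17.59 dB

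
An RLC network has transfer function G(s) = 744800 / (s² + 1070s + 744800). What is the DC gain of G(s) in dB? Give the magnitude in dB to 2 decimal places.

G(0) = 744800 / 744800 = 1
20 log₁₀(1) = 0.000 dB

0.00 dB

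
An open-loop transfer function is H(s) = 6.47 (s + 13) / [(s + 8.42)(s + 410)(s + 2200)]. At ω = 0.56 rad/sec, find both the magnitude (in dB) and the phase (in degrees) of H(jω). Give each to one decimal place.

|H| = -99.1 dB, ∠H = -1.4°

|j0.56 + 13| = √(0.56² + 13²) = 13.01
|j0.56 + 8.42| = √(0.56² + 8.42²) = 8.439
|j0.56 + 410| = √(0.56² + 410²) = 410
|j0.56 + 2200| = √(0.56² + 2200²) = 2200
|H(j0.56)| = 6.47 × 13.01 / (8.439 × 410 × 2200) = 1.106e-05
20 log₁₀(1.106e-05) = -99.12 dB
∠(j0.56 + 13) = arctan(0.56/13) = 2.47°
∠(j0.56 + 8.42) = arctan(0.56/8.42) = 3.81°
∠(j0.56 + 410) = arctan(0.56/410) = 0.08°
∠(j0.56 + 2200) = arctan(0.56/2200) = 0.01°
∠H(j0.56) = 2.47° − (3.81° + 0.08° + 0.01°) = -1.43°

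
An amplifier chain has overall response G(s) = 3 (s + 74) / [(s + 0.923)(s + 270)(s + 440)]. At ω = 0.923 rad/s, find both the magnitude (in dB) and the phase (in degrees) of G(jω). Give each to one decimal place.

|j0.923 + 74| = √(0.923² + 74²) = 74.01
|j0.923 + 0.923| = √(0.923² + 0.923²) = 1.305
|j0.923 + 270| = √(0.923² + 270²) = 270
|j0.923 + 440| = √(0.923² + 440²) = 440
|G(j0.923)| = 3 × 74.01 / (1.305 × 270 × 440) = 0.0014317
20 log₁₀(0.0014317) = -56.88 dB
∠(j0.923 + 74) = arctan(0.923/74) = 0.71°
∠(j0.923 + 0.923) = arctan(0.923/0.923) = 45.00°
∠(j0.923 + 270) = arctan(0.923/270) = 0.20°
∠(j0.923 + 440) = arctan(0.923/440) = 0.12°
∠G(j0.923) = 0.71° − (45.00° + 0.20° + 0.12°) = -44.60°

|G| = -56.9 dB, ∠G = -44.6 deg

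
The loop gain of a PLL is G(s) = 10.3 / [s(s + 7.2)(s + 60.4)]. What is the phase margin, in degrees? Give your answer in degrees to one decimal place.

89.8°

Gain crossover: |G(jω)| = 1 at ω ≈ 0.0237 rad s⁻¹.
∠G(j0.0237) = −90° − arctan(0.0237/7.2) − arctan(0.0237/60.4) ≈ -90.21°
PM = 180° + (-90.21°) = 89.79°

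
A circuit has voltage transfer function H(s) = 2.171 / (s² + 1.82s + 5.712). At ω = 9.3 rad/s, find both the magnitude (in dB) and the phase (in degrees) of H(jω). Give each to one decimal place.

|(j9.3)² + 1.82(j9.3) + 5.712| = |-80.778 + j16.926| = 82.53
|H(j9.3)| = 2.171 / 82.53 = 0.026305
20 log₁₀(0.026305) = -31.60 dB
∠[(j9.3)² + 1.82(j9.3) + 5.712] = ∠[-80.778 + j16.926] = 168.17°
∠H(j9.3) = −168.17° = -168.17°

|H| = -31.6 dB, ∠H = -168.2 deg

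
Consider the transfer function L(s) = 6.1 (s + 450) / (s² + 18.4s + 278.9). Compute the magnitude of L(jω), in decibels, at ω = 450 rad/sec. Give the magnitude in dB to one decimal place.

-34.3 dB

|j450 + 450| = √(450² + 450²) = 636.4
|(j450)² + 18.4(j450) + 278.9| = |-2.0222e+05 + j8280| = 2.024e+05
|L(j450)| = 6.1 × 636.4 / 2.024e+05 = 0.019181
20 log₁₀(0.019181) = -34.34 dB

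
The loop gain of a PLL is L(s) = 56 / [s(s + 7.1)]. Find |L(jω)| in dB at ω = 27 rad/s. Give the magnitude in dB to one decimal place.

|j27 + 7.1| = √(27² + 7.1²) = 27.92
|j27| = 27
|L(j27)| = 56 / (27.92 × 27) = 0.074292
20 log₁₀(0.074292) = -22.58 dB

-22.6 dB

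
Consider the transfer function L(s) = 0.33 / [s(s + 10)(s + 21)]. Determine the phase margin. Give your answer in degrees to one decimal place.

90.0°

Gain crossover: |L(jω)| = 1 at ω ≈ 0.00157 rad/sec.
∠L(j0.00157) = −90° − arctan(0.00157/10) − arctan(0.00157/21) ≈ -90.01°
PM = 180° + (-90.01°) = 89.99°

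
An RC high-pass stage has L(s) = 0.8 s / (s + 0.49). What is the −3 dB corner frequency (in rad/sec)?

0.49 rad/sec

For a single-pole high-pass, the −3 dB point is at the pole: ω = 0.49 rad/sec.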